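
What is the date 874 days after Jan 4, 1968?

+366 (one year; includes Feb 29, 1968) → Jan 4, 1969 (508 left).
+365 (one year) → Jan 4, 1970 (143 left).
Jan has 31 days: +28 → Feb 1, 1970 (115 left).
Feb has 28 days: +28 → Mar 1, 1970 (87 left).
Mar has 31 days: +31 → Apr 1, 1970 (56 left).
Apr has 30 days: +30 → May 1, 1970 (26 left).
+26 → May 27, 1970.

May 27, 1970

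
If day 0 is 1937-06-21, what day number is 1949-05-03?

Jun 21, 1937 → Jun 21, 1938: 365 days.
Jun 21, 1938 → Jun 21, 1939: 365 days.
Jun 21, 1939 → Jun 21, 1940: 366 days (Feb 29, 1940 is in that span).
Jun 21, 1940 → Jun 21, 1941: 365 days.
Jun 21, 1941 → Jun 21, 1942: 365 days.
Jun 21, 1942 → Jun 21, 1943: 365 days.
Jun 21, 1943 → Jun 21, 1944: 366 days (Feb 29, 1944 is in that span).
Jun 21, 1944 → Jun 21, 1945: 365 days.
Jun 21, 1945 → Jun 21, 1946: 365 days.
Jun 21, 1946 → Jun 21, 1947: 365 days.
Jun 21, 1947 → Jun 21, 1948: 366 days (Feb 29, 1948 is in that span).
Jun 21, 1948 → Jul 21, 1948: 30 days (June has 30).
Jul 21, 1948 → Aug 21, 1948: 31 days (July has 31).
Aug 21, 1948 → Sep 21, 1948: 31 days (August has 31).
Sep 21, 1948 → Oct 21, 1948: 30 days (September has 30).
Oct 21, 1948 → Nov 21, 1948: 31 days (October has 31).
Nov 21, 1948 → Dec 21, 1948: 30 days (November has 30).
Dec 21, 1948 → Jan 21, 1949: 31 days (December has 31).
Jan 21, 1949 → Feb 21, 1949: 31 days (January has 31).
Feb 21, 1949 → Mar 21, 1949: 28 days (February has 28).
Mar 21, 1949 → Apr 21, 1949: 31 days (March has 31).
Apr 21, 1949 → May 3, 1949: 12 days.
Total: 4334 days.

4334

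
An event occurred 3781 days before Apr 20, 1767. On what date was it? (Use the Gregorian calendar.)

December 12, 1756

−365 (one year) → Apr 20, 1766 (3416 left).
−365 (one year) → Apr 20, 1765 (3051 left).
−365 (one year) → Apr 20, 1764 (2686 left).
−366 (one year; includes Feb 29, 1764) → Apr 20, 1763 (2320 left).
−365 (one year) → Apr 20, 1762 (1955 left).
−365 (one year) → Apr 20, 1761 (1590 left).
−365 (one year) → Apr 20, 1760 (1225 left).
−366 (one year; includes Feb 29, 1760) → Apr 20, 1759 (859 left).
−365 (one year) → Apr 20, 1758 (494 left).
−365 (one year) → Apr 20, 1757 (129 left).
−20 → Mar 31, 1757 (end of Mar, 31 days; 109 left).
−31 → Feb 28, 1757 (end of Feb, 28 days; 78 left).
−28 → Jan 31, 1757 (end of Jan, 31 days; 50 left).
−31 → Dec 31, 1756 (end of Dec, 31 days; 19 left).
−19 → Dec 12, 1756.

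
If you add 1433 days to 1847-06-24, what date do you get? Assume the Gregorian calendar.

May 27, 1851

+366 (one year; includes Feb 29, 1848) → Jun 24, 1848 (1067 left).
+365 (one year) → Jun 24, 1849 (702 left).
+365 (one year) → Jun 24, 1850 (337 left).
Jun has 30 days: +7 → Jul 1, 1850 (330 left).
Jul has 31 days: +31 → Aug 1, 1850 (299 left).
Aug has 31 days: +31 → Sep 1, 1850 (268 left).
Sep has 30 days: +30 → Oct 1, 1850 (238 left).
Oct has 31 days: +31 → Nov 1, 1850 (207 left).
Nov has 30 days: +30 → Dec 1, 1850 (177 left).
Dec has 31 days: +31 → Jan 1, 1851 (146 left).
Jan has 31 days: +31 → Feb 1, 1851 (115 left).
Feb has 28 days: +28 → Mar 1, 1851 (87 left).
Mar has 31 days: +31 → Apr 1, 1851 (56 left).
Apr has 30 days: +30 → May 1, 1851 (26 left).
+26 → May 27, 1851.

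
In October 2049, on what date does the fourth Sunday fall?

October 24, 2049

October 1, 2049 is a Friday.
The first Sunday is therefore October 3 (2 days later).
The fourth Sunday is 3 + 3×7 = October 24.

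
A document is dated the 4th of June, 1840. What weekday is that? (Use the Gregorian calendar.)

Thursday

Doomsday rule: the anchor day for the 1800s is Friday. For year 40: 40÷12 = 3 r 4, and 4÷4 = 1, so 3+4+1 = 8.
Friday + 8 ≡ Saturday — that's 1840's doomsday.
In June the doomsday date is Jun 6.
Jun 4 is 2 days before Jun 6; 2 mod 7 = 2, so Saturday − 2 = Thursday.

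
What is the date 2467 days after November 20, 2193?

+365 (one year) → Nov 20, 2194 (2102 left).
+365 (one year) → Nov 20, 2195 (1737 left).
+366 (one year; includes Feb 29, 2196) → Nov 20, 2196 (1371 left).
+365 (one year) → Nov 20, 2197 (1006 left).
+365 (one year) → Nov 20, 2198 (641 left).
+365 (one year) → Nov 20, 2199 (276 left).
Nov has 30 days: +11 → Dec 1, 2199 (265 left).
Dec has 31 days: +31 → Jan 1, 2200 (234 left).
Jan has 31 days: +31 → Feb 1, 2200 (203 left).
Feb has 28 days: +28 → Mar 1, 2200 (175 left).
Mar has 31 days: +31 → Apr 1, 2200 (144 left).
Apr has 30 days: +30 → May 1, 2200 (114 left).
May has 31 days: +31 → Jun 1, 2200 (83 left).
Jun has 30 days: +30 → Jul 1, 2200 (53 left).
Jul has 31 days: +31 → Aug 1, 2200 (22 left).
+22 → Aug 23, 2200.

August 23, 2200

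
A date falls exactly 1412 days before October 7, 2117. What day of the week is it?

Oct 7, 2117 is a Thursday.
1412 mod 7 = 5, so 1412 days before a Thursday is Thursday − 5 = Saturday.

Saturday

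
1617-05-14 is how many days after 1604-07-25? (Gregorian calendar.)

4676

Jul 25, 1604 → Jul 25, 1605: 365 days.
Jul 25, 1605 → Jul 25, 1606: 365 days.
Jul 25, 1606 → Jul 25, 1607: 365 days.
Jul 25, 1607 → Jul 25, 1608: 366 days (Feb 29, 1608 is in that span).
Jul 25, 1608 → Jul 25, 1609: 365 days.
Jul 25, 1609 → Jul 25, 1610: 365 days.
Jul 25, 1610 → Jul 25, 1611: 365 days.
Jul 25, 1611 → Jul 25, 1612: 366 days (Feb 29, 1612 is in that span).
Jul 25, 1612 → Jul 25, 1613: 365 days.
Jul 25, 1613 → Jul 25, 1614: 365 days.
Jul 25, 1614 → Jul 25, 1615: 365 days.
Jul 25, 1615 → Jul 25, 1616: 366 days (Feb 29, 1616 is in that span).
Jul 25, 1616 → Aug 25, 1616: 31 days (July has 31).
Aug 25, 1616 → Sep 25, 1616: 31 days (August has 31).
Sep 25, 1616 → Oct 25, 1616: 30 days (September has 30).
Oct 25, 1616 → Nov 25, 1616: 31 days (October has 31).
Nov 25, 1616 → Dec 25, 1616: 30 days (November has 30).
Dec 25, 1616 → Jan 25, 1617: 31 days (December has 31).
Jan 25, 1617 → Feb 25, 1617: 31 days (January has 31).
Feb 25, 1617 → Mar 25, 1617: 28 days (February has 28).
Mar 25, 1617 → Apr 25, 1617: 31 days (March has 31).
Apr 25, 1617 → May 14, 1617: 19 days.
Total: 4676 days.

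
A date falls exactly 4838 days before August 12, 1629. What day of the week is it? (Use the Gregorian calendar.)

First find the weekday of Aug 12, 1629. Doomsday rule: the anchor day for the 1600s is Tuesday. For year 29: 29÷12 = 2 r 5, and 5÷4 = 1, so 2+5+1 = 8.
Tuesday + 8 ≡ Wednesday — that's 1629's doomsday.
In August the doomsday date is Aug 8.
Aug 12 is 4 days after Aug 8; 4 mod 7 = 4, so Wednesday + 4 = Sunday.
4838 mod 7 = 1, so 4838 days before a Sunday is Sunday − 1 = Saturday.

Saturday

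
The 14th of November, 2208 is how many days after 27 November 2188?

Nov 27, 2188 → Nov 27, 2189: 365 days.
Nov 27, 2189 → Nov 27, 2190: 365 days.
Nov 27, 2190 → Nov 27, 2191: 365 days.
Nov 27, 2191 → Nov 27, 2192: 366 days (Feb 29, 2192 is in that span).
Nov 27, 2192 → Nov 27, 2193: 365 days.
Nov 27, 2193 → Nov 27, 2194: 365 days.
Nov 27, 2194 → Nov 27, 2195: 365 days.
Nov 27, 2195 → Nov 27, 2196: 366 days (Feb 29, 2196 is in that span).
Nov 27, 2196 → Nov 27, 2197: 365 days.
Nov 27, 2197 → Nov 27, 2198: 365 days.
Nov 27, 2198 → Nov 27, 2199: 365 days.
Nov 27, 2199 → Nov 27, 2200: 365 days.
Nov 27, 2200 → Nov 27, 2201: 365 days.
Nov 27, 2201 → Nov 27, 2202: 365 days.
Nov 27, 2202 → Nov 27, 2203: 365 days.
Nov 27, 2203 → Nov 27, 2204: 366 days (Feb 29, 2204 is in that span).
Nov 27, 2204 → Nov 27, 2205: 365 days.
Nov 27, 2205 → Nov 27, 2206: 365 days.
Nov 27, 2206 → Nov 27, 2207: 365 days.
Nov 27, 2207 → Dec 27, 2207: 30 days (November has 30).
Dec 27, 2207 → Jan 27, 2208: 31 days (December has 31).
Jan 27, 2208 → Feb 27, 2208: 31 days (January has 31).
Feb 27, 2208 → Mar 27, 2208: 29 days (February has 29).
Mar 27, 2208 → Apr 27, 2208: 31 days (March has 31).
Apr 27, 2208 → May 27, 2208: 30 days (April has 30).
May 27, 2208 → Jun 27, 2208: 31 days (May has 31).
Jun 27, 2208 → Jul 27, 2208: 30 days (June has 30).
Jul 27, 2208 → Aug 27, 2208: 31 days (July has 31).
Aug 27, 2208 → Sep 27, 2208: 31 days (August has 31).
Sep 27, 2208 → Oct 27, 2208: 30 days (September has 30).
Oct 27, 2208 → Nov 14, 2208: 18 days.
Total: 7291 days.

7291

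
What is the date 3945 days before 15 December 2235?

−365 (one year) → Dec 15, 2234 (3580 left).
−365 (one year) → Dec 15, 2233 (3215 left).
−365 (one year) → Dec 15, 2232 (2850 left).
−366 (one year; includes Feb 29, 2232) → Dec 15, 2231 (2484 left).
−365 (one year) → Dec 15, 2230 (2119 left).
−365 (one year) → Dec 15, 2229 (1754 left).
−365 (one year) → Dec 15, 2228 (1389 left).
−366 (one year; includes Feb 29, 2228) → Dec 15, 2227 (1023 left).
−365 (one year) → Dec 15, 2226 (658 left).
−365 (one year) → Dec 15, 2225 (293 left).
−15 → Nov 30, 2225 (end of Nov, 30 days; 278 left).
−30 → Oct 31, 2225 (end of Oct, 31 days; 248 left).
−31 → Sep 30, 2225 (end of Sep, 30 days; 217 left).
−30 → Aug 31, 2225 (end of Aug, 31 days; 187 left).
−31 → Jul 31, 2225 (end of Jul, 31 days; 156 left).
−31 → Jun 30, 2225 (end of Jun, 30 days; 125 left).
−30 → May 31, 2225 (end of May, 31 days; 95 left).
−31 → Apr 30, 2225 (end of Apr, 30 days; 64 left).
−30 → Mar 31, 2225 (end of Mar, 31 days; 34 left).
−31 → Feb 28, 2225 (end of Feb, 28 days; 3 left).
−3 → Feb 25, 2225.

February 25, 2225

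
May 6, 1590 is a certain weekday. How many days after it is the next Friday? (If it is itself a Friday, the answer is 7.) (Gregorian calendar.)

5

May 6, 1590 is a Sunday.
From Sunday to the next Friday is 5 days.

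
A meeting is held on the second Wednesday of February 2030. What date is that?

February 13, 2030

February 1, 2030 is a Friday.
The first Wednesday is therefore February 6 (5 days later).
The second Wednesday is 6 + 1×7 = February 13.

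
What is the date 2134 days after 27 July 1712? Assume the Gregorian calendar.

+365 (one year) → Jul 27, 1713 (1769 left).
+365 (one year) → Jul 27, 1714 (1404 left).
+365 (one year) → Jul 27, 1715 (1039 left).
+366 (one year; includes Feb 29, 1716) → Jul 27, 1716 (673 left).
+365 (one year) → Jul 27, 1717 (308 left).
Jul has 31 days: +5 → Aug 1, 1717 (303 left).
Aug has 31 days: +31 → Sep 1, 1717 (272 left).
Sep has 30 days: +30 → Oct 1, 1717 (242 left).
Oct has 31 days: +31 → Nov 1, 1717 (211 left).
Nov has 30 days: +30 → Dec 1, 1717 (181 left).
Dec has 31 days: +31 → Jan 1, 1718 (150 left).
Jan has 31 days: +31 → Feb 1, 1718 (119 left).
Feb has 28 days: +28 → Mar 1, 1718 (91 left).
Mar has 31 days: +31 → Apr 1, 1718 (60 left).
Apr has 30 days: +30 → May 1, 1718 (30 left).
+30 → May 31, 1718.

May 31, 1718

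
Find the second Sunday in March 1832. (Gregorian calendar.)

March 11, 1832

March 1, 1832 is a Thursday.
The first Sunday is therefore March 4 (3 days later).
The second Sunday is 4 + 1×7 = March 11.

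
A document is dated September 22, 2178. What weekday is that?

Tuesday

Doomsday rule: the anchor day for the 2100s is Sunday. For year 78: 78÷12 = 6 r 6, and 6÷4 = 1, so 6+6+1 = 13.
Sunday + 13 ≡ Saturday — that's 2178's doomsday.
In September the doomsday date is Sep 5.
Sep 22 is 17 days after Sep 5; 17 mod 7 = 3, so Saturday + 3 = Tuesday.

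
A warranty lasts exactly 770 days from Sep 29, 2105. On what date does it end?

+365 (one year) → Sep 29, 2106 (405 left).
+365 (one year) → Sep 29, 2107 (40 left).
Sep has 30 days: +2 → Oct 1, 2107 (38 left).
Oct has 31 days: +31 → Nov 1, 2107 (7 left).
+7 → Nov 8, 2107.

November 8, 2107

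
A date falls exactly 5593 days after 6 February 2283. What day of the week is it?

Feb 6, 2283 is a Tuesday.
5593 mod 7 = 0, so 5593 days after a Tuesday is Tuesday + 0 = Tuesday.

Tuesday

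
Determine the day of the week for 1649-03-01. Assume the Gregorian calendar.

Doomsday rule: the anchor day for the 1600s is Tuesday. For year 49: 49÷12 = 4 r 1, and 1÷4 = 0, so 4+1+0 = 5.
Tuesday + 5 ≡ Sunday — that's 1649's doomsday.
In March the doomsday date is Mar 14.
Mar 1 is 13 days before Mar 14; 13 mod 7 = 6, so Sunday − 6 = Monday.

Monday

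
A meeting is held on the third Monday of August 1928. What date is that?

August 20, 1928

August 1, 1928 is a Wednesday.
The first Monday is therefore August 6 (5 days later).
The third Monday is 6 + 2×7 = August 20.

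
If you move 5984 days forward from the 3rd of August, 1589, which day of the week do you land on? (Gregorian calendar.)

First find the weekday of Aug 3, 1589. Doomsday rule: the anchor day for the 1500s is Wednesday. For year 89: 89÷12 = 7 r 5, and 5÷4 = 1, so 7+5+1 = 13.
Wednesday + 13 ≡ Tuesday — that's 1589's doomsday.
In August the doomsday date is Aug 8.
Aug 3 is 5 days before Aug 8; 5 mod 7 = 5, so Tuesday − 5 = Thursday.
5984 mod 7 = 6, so 5984 days after a Thursday is Thursday + 6 = Wednesday.

Wednesday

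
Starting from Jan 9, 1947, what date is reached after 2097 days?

October 6, 1952

+365 (one year) → Jan 9, 1948 (1732 left).
+366 (one year; includes Feb 29, 1948) → Jan 9, 1949 (1366 left).
+365 (one year) → Jan 9, 1950 (1001 left).
+365 (one year) → Jan 9, 1951 (636 left).
+365 (one year) → Jan 9, 1952 (271 left).
Jan has 31 days: +23 → Feb 1, 1952 (248 left).
Feb has 29 days: +29 → Mar 1, 1952 (219 left).
Mar has 31 days: +31 → Apr 1, 1952 (188 left).
Apr has 30 days: +30 → May 1, 1952 (158 left).
May has 31 days: +31 → Jun 1, 1952 (127 left).
Jun has 30 days: +30 → Jul 1, 1952 (97 left).
Jul has 31 days: +31 → Aug 1, 1952 (66 left).
Aug has 31 days: +31 → Sep 1, 1952 (35 left).
Sep has 30 days: +30 → Oct 1, 1952 (5 left).
+5 → Oct 6, 1952.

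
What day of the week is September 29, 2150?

Tuesday

Doomsday rule: the anchor day for the 2100s is Sunday. For year 50: 50÷12 = 4 r 2, and 2÷4 = 0, so 4+2+0 = 6.
Sunday + 6 ≡ Saturday — that's 2150's doomsday.
In September the doomsday date is Sep 5.
Sep 29 is 24 days after Sep 5; 24 mod 7 = 3, so Saturday + 3 = Tuesday.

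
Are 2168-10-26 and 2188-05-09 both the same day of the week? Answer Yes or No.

From Oct 26, 2168 to May 9, 2188 is 7135 days.
7135 mod 7 = 2, so they are different weekdays.
(Oct 26, 2168 is a Wednesday; May 9, 2188 is a Friday.)

No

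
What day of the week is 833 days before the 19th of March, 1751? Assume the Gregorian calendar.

First find the weekday of Mar 19, 1751. Doomsday rule: the anchor day for the 1700s is Sunday. For year 51: 51÷12 = 4 r 3, and 3÷4 = 0, so 4+3+0 = 7.
Sunday + 7 ≡ Sunday — that's 1751's doomsday.
In March the doomsday date is Mar 14.
Mar 19 is 5 days after Mar 14; 5 mod 7 = 5, so Sunday + 5 = Friday.
833 mod 7 = 0, so 833 days before a Friday is Friday − 0 = Friday.

Friday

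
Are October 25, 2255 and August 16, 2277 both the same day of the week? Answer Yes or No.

Yes

From Oct 25, 2255 to Aug 16, 2277 is 7966 days.
7966 mod 7 = 0, so they are the same weekday.
(Oct 25, 2255 is a Thursday; Aug 16, 2277 is a Thursday.)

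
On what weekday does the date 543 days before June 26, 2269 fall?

Tuesday

First find the weekday of Jun 26, 2269. Doomsday rule: the anchor day for the 2200s is Friday. For year 69: 69÷12 = 5 r 9, and 9÷4 = 2, so 5+9+2 = 16.
Friday + 16 ≡ Sunday — that's 2269's doomsday.
In June the doomsday date is Jun 6.
Jun 26 is 20 days after Jun 6; 20 mod 7 = 6, so Sunday + 6 = Saturday.
543 mod 7 = 4, so 543 days before a Saturday is Saturday − 4 = Tuesday.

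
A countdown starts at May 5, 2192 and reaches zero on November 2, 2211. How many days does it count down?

7119

May 5, 2192 → May 5, 2193: 365 days.
May 5, 2193 → May 5, 2194: 365 days.
May 5, 2194 → May 5, 2195: 365 days.
May 5, 2195 → May 5, 2196: 366 days (Feb 29, 2196 is in that span).
May 5, 2196 → May 5, 2197: 365 days.
May 5, 2197 → May 5, 2198: 365 days.
May 5, 2198 → May 5, 2199: 365 days.
May 5, 2199 → May 5, 2200: 365 days.
May 5, 2200 → May 5, 2201: 365 days.
May 5, 2201 → May 5, 2202: 365 days.
May 5, 2202 → May 5, 2203: 365 days.
May 5, 2203 → May 5, 2204: 366 days (Feb 29, 2204 is in that span).
May 5, 2204 → May 5, 2205: 365 days.
May 5, 2205 → May 5, 2206: 365 days.
May 5, 2206 → May 5, 2207: 365 days.
May 5, 2207 → May 5, 2208: 366 days (Feb 29, 2208 is in that span).
May 5, 2208 → May 5, 2209: 365 days.
May 5, 2209 → May 5, 2210: 365 days.
May 5, 2210 → May 5, 2211: 365 days.
May 5, 2211 → Jun 5, 2211: 31 days (May has 31).
Jun 5, 2211 → Jul 5, 2211: 30 days (June has 30).
Jul 5, 2211 → Aug 5, 2211: 31 days (July has 31).
Aug 5, 2211 → Sep 5, 2211: 31 days (August has 31).
Sep 5, 2211 → Oct 5, 2211: 30 days (September has 30).
Oct 5, 2211 → Nov 2, 2211: 28 days.
Total: 7119 days.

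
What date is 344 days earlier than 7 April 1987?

April 28, 1986

−7 → Mar 31, 1987 (end of Mar, 31 days; 337 left).
−31 → Feb 28, 1987 (end of Feb, 28 days; 306 left).
−28 → Jan 31, 1987 (end of Jan, 31 days; 278 left).
−31 → Dec 31, 1986 (end of Dec, 31 days; 247 left).
−31 → Nov 30, 1986 (end of Nov, 30 days; 216 left).
−30 → Oct 31, 1986 (end of Oct, 31 days; 186 left).
−31 → Sep 30, 1986 (end of Sep, 30 days; 155 left).
−30 → Aug 31, 1986 (end of Aug, 31 days; 125 left).
−31 → Jul 31, 1986 (end of Jul, 31 days; 94 left).
−31 → Jun 30, 1986 (end of Jun, 30 days; 63 left).
−30 → May 31, 1986 (end of May, 31 days; 33 left).
−31 → Apr 30, 1986 (end of Apr, 30 days; 2 left).
−2 → Apr 28, 1986.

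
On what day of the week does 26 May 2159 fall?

Saturday

Doomsday rule: the anchor day for the 2100s is Sunday. For year 59: 59÷12 = 4 r 11, and 11÷4 = 2, so 4+11+2 = 17.
Sunday + 17 ≡ Wednesday — that's 2159's doomsday.
In May the doomsday date is May 9.
May 26 is 17 days after May 9; 17 mod 7 = 3, so Wednesday + 3 = Saturday.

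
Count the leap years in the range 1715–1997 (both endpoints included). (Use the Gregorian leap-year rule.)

69

Multiples of 4 in [1715,1997]: 71.
Of those, multiples of 100: 2 (not leap unless ÷400).
Multiples of 400: 0.
Leap years = 71 − 2 + 0 = 69.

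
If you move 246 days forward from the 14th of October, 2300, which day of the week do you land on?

First find the weekday of Oct 14, 2300. Doomsday rule: the anchor day for the 2300s is Wednesday. For year 00: 0÷12 = 0 r 0, and 0÷4 = 0, so 0+0+0 = 0.
Wednesday + 0 ≡ Wednesday — that's 2300's doomsday.
In October the doomsday date is Oct 10.
Oct 14 is 4 days after Oct 10; 4 mod 7 = 4, so Wednesday + 4 = Sunday.
246 mod 7 = 1, so 246 days after a Sunday is Sunday + 1 = Monday.

Monday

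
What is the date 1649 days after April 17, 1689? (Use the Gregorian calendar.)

October 22, 1693

+365 (one year) → Apr 17, 1690 (1284 left).
+365 (one year) → Apr 17, 1691 (919 left).
+366 (one year; includes Feb 29, 1692) → Apr 17, 1692 (553 left).
+365 (one year) → Apr 17, 1693 (188 left).
Apr has 30 days: +14 → May 1, 1693 (174 left).
May has 31 days: +31 → Jun 1, 1693 (143 left).
Jun has 30 days: +30 → Jul 1, 1693 (113 left).
Jul has 31 days: +31 → Aug 1, 1693 (82 left).
Aug has 31 days: +31 → Sep 1, 1693 (51 left).
Sep has 30 days: +30 → Oct 1, 1693 (21 left).
+21 → Oct 22, 1693.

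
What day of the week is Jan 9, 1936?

Thursday

Doomsday rule: the anchor day for the 1900s is Wednesday. For year 36: 36÷12 = 3 r 0, and 0÷4 = 0, so 3+0+0 = 3.
Wednesday + 3 ≡ Saturday — that's 1936's doomsday.
In January the doomsday date is Jan 4 (1936 is a leap year (divisible by 4)).
Jan 9 is 5 days after Jan 4; 5 mod 7 = 5, so Saturday + 5 = Thursday.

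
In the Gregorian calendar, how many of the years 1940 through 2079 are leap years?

Multiples of 4 in [1940,2079]: 35.
Of those, multiples of 100: 1 (not leap unless ÷400).
Multiples of 400: 1.
Leap years = 35 − 1 + 1 = 35.

35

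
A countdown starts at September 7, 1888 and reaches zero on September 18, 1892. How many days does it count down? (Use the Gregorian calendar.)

Sep 7, 1888 → Sep 7, 1889: 365 days.
Sep 7, 1889 → Sep 7, 1890: 365 days.
Sep 7, 1890 → Sep 7, 1891: 365 days.
Sep 7, 1891 → Oct 7, 1891: 30 days (September has 30).
Oct 7, 1891 → Nov 7, 1891: 31 days (October has 31).
Nov 7, 1891 → Dec 7, 1891: 30 days (November has 30).
Dec 7, 1891 → Jan 7, 1892: 31 days (December has 31).
Jan 7, 1892 → Feb 7, 1892: 31 days (January has 31).
Feb 7, 1892 → Mar 7, 1892: 29 days (February has 29).
Mar 7, 1892 → Apr 7, 1892: 31 days (March has 31).
Apr 7, 1892 → May 7, 1892: 30 days (April has 30).
May 7, 1892 → Jun 7, 1892: 31 days (May has 31).
Jun 7, 1892 → Jul 7, 1892: 30 days (June has 30).
Jul 7, 1892 → Aug 7, 1892: 31 days (July has 31).
Aug 7, 1892 → Sep 7, 1892: 31 days (August has 31).
Sep 7, 1892 → Sep 18, 1892: 11 days.
Total: 1472 days.

1472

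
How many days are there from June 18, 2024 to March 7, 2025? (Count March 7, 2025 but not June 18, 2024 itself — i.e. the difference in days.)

262

Jun 18, 2024 → Jul 18, 2024: 30 days (June has 30).
Jul 18, 2024 → Aug 18, 2024: 31 days (July has 31).
Aug 18, 2024 → Sep 18, 2024: 31 days (August has 31).
Sep 18, 2024 → Oct 18, 2024: 30 days (September has 30).
Oct 18, 2024 → Nov 18, 2024: 31 days (October has 31).
Nov 18, 2024 → Dec 18, 2024: 30 days (November has 30).
Dec 18, 2024 → Jan 18, 2025: 31 days (December has 31).
Jan 18, 2025 → Feb 18, 2025: 31 days (January has 31).
Feb 18, 2025 → Mar 7, 2025: 17 days.
Total: 262 days.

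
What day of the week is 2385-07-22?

Monday

Doomsday rule: the anchor day for the 2300s is Wednesday. For year 85: 85÷12 = 7 r 1, and 1÷4 = 0, so 7+1+0 = 8.
Wednesday + 8 ≡ Thursday — that's 2385's doomsday.
In July the doomsday date is Jul 11.
Jul 22 is 11 days after Jul 11; 11 mod 7 = 4, so Thursday + 4 = Monday.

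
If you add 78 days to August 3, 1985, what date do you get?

Aug has 31 days: +29 → Sep 1, 1985 (49 left).
Sep has 30 days: +30 → Oct 1, 1985 (19 left).
+19 → Oct 20, 1985.

October 20, 1985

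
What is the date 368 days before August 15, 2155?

−15 → Jul 31, 2155 (end of Jul, 31 days; 353 left).
−31 → Jun 30, 2155 (end of Jun, 30 days; 322 left).
−30 → May 31, 2155 (end of May, 31 days; 292 left).
−31 → Apr 30, 2155 (end of Apr, 30 days; 261 left).
−30 → Mar 31, 2155 (end of Mar, 31 days; 231 left).
−31 → Feb 28, 2155 (end of Feb, 28 days; 200 left).
−28 → Jan 31, 2155 (end of Jan, 31 days; 172 left).
−31 → Dec 31, 2154 (end of Dec, 31 days; 141 left).
−31 → Nov 30, 2154 (end of Nov, 30 days; 110 left).
−30 → Oct 31, 2154 (end of Oct, 31 days; 80 left).
−31 → Sep 30, 2154 (end of Sep, 30 days; 49 left).
−30 → Aug 31, 2154 (end of Aug, 31 days; 19 left).
−19 → Aug 12, 2154.

August 12, 2154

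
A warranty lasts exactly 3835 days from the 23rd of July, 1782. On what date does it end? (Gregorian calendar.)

+365 (one year) → Jul 23, 1783 (3470 left).
+366 (one year; includes Feb 29, 1784) → Jul 23, 1784 (3104 left).
+365 (one year) → Jul 23, 1785 (2739 left).
+365 (one year) → Jul 23, 1786 (2374 left).
+365 (one year) → Jul 23, 1787 (2009 left).
+366 (one year; includes Feb 29, 1788) → Jul 23, 1788 (1643 left).
+365 (one year) → Jul 23, 1789 (1278 left).
+365 (one year) → Jul 23, 1790 (913 left).
+365 (one year) → Jul 23, 1791 (548 left).
+366 (one year; includes Feb 29, 1792) → Jul 23, 1792 (182 left).
Jul has 31 days: +9 → Aug 1, 1792 (173 left).
Aug has 31 days: +31 → Sep 1, 1792 (142 left).
Sep has 30 days: +30 → Oct 1, 1792 (112 left).
Oct has 31 days: +31 → Nov 1, 1792 (81 left).
Nov has 30 days: +30 → Dec 1, 1792 (51 left).
Dec has 31 days: +31 → Jan 1, 1793 (20 left).
+20 → Jan 21, 1793.

January 21, 1793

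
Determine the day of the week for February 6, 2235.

Doomsday rule: the anchor day for the 2200s is Friday. For year 35: 35÷12 = 2 r 11, and 11÷4 = 2, so 2+11+2 = 15.
Friday + 15 ≡ Saturday — that's 2235's doomsday.
In February the doomsday date is Feb 28 (2235 is not a leap year).
Feb 6 is 22 days before Feb 28; 22 mod 7 = 1, so Saturday − 1 = Friday.

Friday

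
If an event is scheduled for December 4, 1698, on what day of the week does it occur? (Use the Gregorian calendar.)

Doomsday rule: the anchor day for the 1600s is Tuesday. For year 98: 98÷12 = 8 r 2, and 2÷4 = 0, so 8+2+0 = 10.
Tuesday + 10 ≡ Friday — that's 1698's doomsday.
In December the doomsday date is Dec 12.
Dec 4 is 8 days before Dec 12; 8 mod 7 = 1, so Friday − 1 = Thursday.

Thursday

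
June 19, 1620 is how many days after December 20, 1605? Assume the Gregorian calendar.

5295

Dec 20, 1605 → Dec 20, 1606: 365 days.
Dec 20, 1606 → Dec 20, 1607: 365 days.
Dec 20, 1607 → Dec 20, 1608: 366 days (Feb 29, 1608 is in that span).
Dec 20, 1608 → Dec 20, 1609: 365 days.
Dec 20, 1609 → Dec 20, 1610: 365 days.
Dec 20, 1610 → Dec 20, 1611: 365 days.
Dec 20, 1611 → Dec 20, 1612: 366 days (Feb 29, 1612 is in that span).
Dec 20, 1612 → Dec 20, 1613: 365 days.
Dec 20, 1613 → Dec 20, 1614: 365 days.
Dec 20, 1614 → Dec 20, 1615: 365 days.
Dec 20, 1615 → Dec 20, 1616: 366 days (Feb 29, 1616 is in that span).
Dec 20, 1616 → Dec 20, 1617: 365 days.
Dec 20, 1617 → Dec 20, 1618: 365 days.
Dec 20, 1618 → Dec 20, 1619: 365 days.
Dec 20, 1619 → Jan 20, 1620: 31 days (December has 31).
Jan 20, 1620 → Feb 20, 1620: 31 days (January has 31).
Feb 20, 1620 → Mar 20, 1620: 29 days (February has 29).
Mar 20, 1620 → Apr 20, 1620: 31 days (March has 31).
Apr 20, 1620 → May 20, 1620: 30 days (April has 30).
May 20, 1620 → Jun 19, 1620: 30 days.
Total: 5295 days.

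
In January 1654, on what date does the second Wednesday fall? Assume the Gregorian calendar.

January 14, 1654

January 1, 1654 is a Thursday.
The first Wednesday is therefore January 7 (6 days later).
The second Wednesday is 7 + 1×7 = January 14.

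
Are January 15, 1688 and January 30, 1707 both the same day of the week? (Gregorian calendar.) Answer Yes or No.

From Jan 15, 1688 to Jan 30, 1707 is 6954 days.
6954 mod 7 = 3, so they are different weekdays.
(Jan 15, 1688 is a Thursday; Jan 30, 1707 is a Sunday.)

No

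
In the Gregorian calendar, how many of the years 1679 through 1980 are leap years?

73

Multiples of 4 in [1679,1980]: 76.
Of those, multiples of 100: 3 (not leap unless ÷400).
Multiples of 400: 0.
Leap years = 76 − 3 + 0 = 73.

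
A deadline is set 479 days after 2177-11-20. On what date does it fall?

March 14, 2179

+365 (one year) → Nov 20, 2178 (114 left).
Nov has 30 days: +11 → Dec 1, 2178 (103 left).
Dec has 31 days: +31 → Jan 1, 2179 (72 left).
Jan has 31 days: +31 → Feb 1, 2179 (41 left).
Feb has 28 days: +28 → Mar 1, 2179 (13 left).
+13 → Mar 14, 2179.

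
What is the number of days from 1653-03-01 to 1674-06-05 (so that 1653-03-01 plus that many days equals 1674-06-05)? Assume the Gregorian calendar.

Mar 1, 1653 → Mar 1, 1654: 365 days.
Mar 1, 1654 → Mar 1, 1655: 365 days.
Mar 1, 1655 → Mar 1, 1656: 366 days (Feb 29, 1656 is in that span).
Mar 1, 1656 → Mar 1, 1657: 365 days.
Mar 1, 1657 → Mar 1, 1658: 365 days.
Mar 1, 1658 → Mar 1, 1659: 365 days.
Mar 1, 1659 → Mar 1, 1660: 366 days (Feb 29, 1660 is in that span).
Mar 1, 1660 → Mar 1, 1661: 365 days.
Mar 1, 1661 → Mar 1, 1662: 365 days.
Mar 1, 1662 → Mar 1, 1663: 365 days.
Mar 1, 1663 → Mar 1, 1664: 366 days (Feb 29, 1664 is in that span).
Mar 1, 1664 → Mar 1, 1665: 365 days.
Mar 1, 1665 → Mar 1, 1666: 365 days.
Mar 1, 1666 → Mar 1, 1667: 365 days.
Mar 1, 1667 → Mar 1, 1668: 366 days (Feb 29, 1668 is in that span).
Mar 1, 1668 → Mar 1, 1669: 365 days.
Mar 1, 1669 → Mar 1, 1670: 365 days.
Mar 1, 1670 → Mar 1, 1671: 365 days.
Mar 1, 1671 → Mar 1, 1672: 366 days (Feb 29, 1672 is in that span).
Mar 1, 1672 → Mar 1, 1673: 365 days.
Mar 1, 1673 → Mar 1, 1674: 365 days.
Mar 1, 1674 → Apr 1, 1674: 31 days (March has 31).
Apr 1, 1674 → May 1, 1674: 30 days (April has 30).
May 1, 1674 → Jun 1, 1674: 31 days (May has 31).
Jun 1, 1674 → Jun 5, 1674: 4 days.
Total: 7766 days.

7766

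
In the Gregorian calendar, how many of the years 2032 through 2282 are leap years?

Multiples of 4 in [2032,2282]: 63.
Of those, multiples of 100: 2 (not leap unless ÷400).
Multiples of 400: 0.
Leap years = 63 − 2 + 0 = 61.

61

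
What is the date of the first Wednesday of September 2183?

September 1, 2183 is a Monday.
The first Wednesday is therefore September 3 (2 days later).

September 3, 2183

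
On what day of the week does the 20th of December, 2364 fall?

Doomsday rule: the anchor day for the 2300s is Wednesday. For year 64: 64÷12 = 5 r 4, and 4÷4 = 1, so 5+4+1 = 10.
Wednesday + 10 ≡ Saturday — that's 2364's doomsday.
In December the doomsday date is Dec 12.
Dec 20 is 8 days after Dec 12; 8 mod 7 = 1, so Saturday + 1 = Sunday.

Sunday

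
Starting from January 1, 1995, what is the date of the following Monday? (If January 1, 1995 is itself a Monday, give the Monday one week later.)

Jan 1, 1995 is a Sunday.
From Sunday to the next Monday is 1 day.
Jan 1, 1995 + 1 = Jan 2, 1995.

January 2, 1995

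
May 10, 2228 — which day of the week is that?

Saturday

Doomsday rule: the anchor day for the 2200s is Friday. For year 28: 28÷12 = 2 r 4, and 4÷4 = 1, so 2+4+1 = 7.
Friday + 7 ≡ Friday — that's 2228's doomsday.
In May the doomsday date is May 9.
May 10 is 1 day after May 9; 1 mod 7 = 1, so Friday + 1 = Saturday.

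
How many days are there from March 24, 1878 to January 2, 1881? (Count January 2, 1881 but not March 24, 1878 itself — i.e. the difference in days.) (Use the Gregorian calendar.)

Mar 24, 1878 → Mar 24, 1879: 365 days.
Mar 24, 1879 → Mar 24, 1880: 366 days (Feb 29, 1880 is in that span).
Mar 24, 1880 → Apr 24, 1880: 31 days (March has 31).
Apr 24, 1880 → May 24, 1880: 30 days (April has 30).
May 24, 1880 → Jun 24, 1880: 31 days (May has 31).
Jun 24, 1880 → Jul 24, 1880: 30 days (June has 30).
Jul 24, 1880 → Aug 24, 1880: 31 days (July has 31).
Aug 24, 1880 → Sep 24, 1880: 31 days (August has 31).
Sep 24, 1880 → Oct 24, 1880: 30 days (September has 30).
Oct 24, 1880 → Nov 24, 1880: 31 days (October has 31).
Nov 24, 1880 → Dec 24, 1880: 30 days (November has 30).
Dec 24, 1880 → Jan 2, 1881: 9 days.
Total: 1015 days.

1015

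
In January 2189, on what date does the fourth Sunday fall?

January 1, 2189 is a Thursday.
The first Sunday is therefore January 4 (3 days later).
The fourth Sunday is 4 + 3×7 = January 25.

January 25, 2189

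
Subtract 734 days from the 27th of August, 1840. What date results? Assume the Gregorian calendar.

−366 (one year; includes Feb 29, 1840) → Aug 27, 1839 (368 left).
−27 → Jul 31, 1839 (end of Jul, 31 days; 341 left).
−31 → Jun 30, 1839 (end of Jun, 30 days; 310 left).
−30 → May 31, 1839 (end of May, 31 days; 280 left).
−31 → Apr 30, 1839 (end of Apr, 30 days; 249 left).
−30 → Mar 31, 1839 (end of Mar, 31 days; 219 left).
−31 → Feb 28, 1839 (end of Feb, 28 days; 188 left).
−28 → Jan 31, 1839 (end of Jan, 31 days; 160 left).
−31 → Dec 31, 1838 (end of Dec, 31 days; 129 left).
−31 → Nov 30, 1838 (end of Nov, 30 days; 98 left).
−30 → Oct 31, 1838 (end of Oct, 31 days; 68 left).
−31 → Sep 30, 1838 (end of Sep, 30 days; 37 left).
−30 → Aug 31, 1838 (end of Aug, 31 days; 7 left).
−7 → Aug 24, 1838.

August 24, 1838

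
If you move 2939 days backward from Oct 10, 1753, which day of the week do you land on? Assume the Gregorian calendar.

Thursday

Oct 10, 1753 is a Wednesday.
2939 mod 7 = 6, so 2939 days before a Wednesday is Wednesday − 6 = Thursday.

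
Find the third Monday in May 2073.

May 1, 2073 is a Monday.
The first Monday is therefore May 1 (same day).
The third Monday is 1 + 2×7 = May 15.

May 15, 2073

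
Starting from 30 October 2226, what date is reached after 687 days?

September 16, 2228

+365 (one year) → Oct 30, 2227 (322 left).
Oct has 31 days: +2 → Nov 1, 2227 (320 left).
Nov has 30 days: +30 → Dec 1, 2227 (290 left).
Dec has 31 days: +31 → Jan 1, 2228 (259 left).
Jan has 31 days: +31 → Feb 1, 2228 (228 left).
Feb has 29 days: +29 → Mar 1, 2228 (199 left).
Mar has 31 days: +31 → Apr 1, 2228 (168 left).
Apr has 30 days: +30 → May 1, 2228 (138 left).
May has 31 days: +31 → Jun 1, 2228 (107 left).
Jun has 30 days: +30 → Jul 1, 2228 (77 left).
Jul has 31 days: +31 → Aug 1, 2228 (46 left).
Aug has 31 days: +31 → Sep 1, 2228 (15 left).
+15 → Sep 16, 2228.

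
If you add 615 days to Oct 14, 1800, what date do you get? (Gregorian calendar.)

June 21, 1802

+365 (one year) → Oct 14, 1801 (250 left).
Oct has 31 days: +18 → Nov 1, 1801 (232 left).
Nov has 30 days: +30 → Dec 1, 1801 (202 left).
Dec has 31 days: +31 → Jan 1, 1802 (171 left).
Jan has 31 days: +31 → Feb 1, 1802 (140 left).
Feb has 28 days: +28 → Mar 1, 1802 (112 left).
Mar has 31 days: +31 → Apr 1, 1802 (81 left).
Apr has 30 days: +30 → May 1, 1802 (51 left).
May has 31 days: +31 → Jun 1, 1802 (20 left).
+20 → Jun 21, 1802.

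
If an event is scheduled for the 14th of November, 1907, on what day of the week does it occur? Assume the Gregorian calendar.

Thursday

January 1, 1907 is a Tuesday.
Jan 1, 1907 → Feb 1, 1907: 31 days (January has 31).
Feb 1, 1907 → Mar 1, 1907: 28 days (February has 28).
Mar 1, 1907 → Apr 1, 1907: 31 days (March has 31).
Apr 1, 1907 → May 1, 1907: 30 days (April has 30).
May 1, 1907 → Jun 1, 1907: 31 days (May has 31).
Jun 1, 1907 → Jul 1, 1907: 30 days (June has 30).
Jul 1, 1907 → Aug 1, 1907: 31 days (July has 31).
Aug 1, 1907 → Sep 1, 1907: 31 days (August has 31).
Sep 1, 1907 → Oct 1, 1907: 30 days (September has 30).
Oct 1, 1907 → Nov 1, 1907: 31 days (October has 31).
Nov 1, 1907 → Nov 14, 1907: 13 days.
Total: 317 days.
317 mod 7 = 2, so Tuesday + 2 = Thursday.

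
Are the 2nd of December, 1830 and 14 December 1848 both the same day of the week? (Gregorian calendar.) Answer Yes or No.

From Dec 2, 1830 to Dec 14, 1848 is 6587 days.
6587 mod 7 = 0, so they are the same weekday.
(Dec 2, 1830 is a Thursday; Dec 14, 1848 is a Thursday.)

Yes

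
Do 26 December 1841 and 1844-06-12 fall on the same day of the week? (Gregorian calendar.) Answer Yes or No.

From Dec 26, 1841 to Jun 12, 1844 is 899 days.
899 mod 7 = 3, so they are different weekdays.
(Dec 26, 1841 is a Sunday; Jun 12, 1844 is a Wednesday.)

No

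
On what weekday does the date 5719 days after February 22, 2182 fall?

First find the weekday of Feb 22, 2182. Doomsday rule: the anchor day for the 2100s is Sunday. For year 82: 82÷12 = 6 r 10, and 10÷4 = 2, so 6+10+2 = 18.
Sunday + 18 ≡ Thursday — that's 2182's doomsday.
In February the doomsday date is Feb 28 (2182 is not a leap year).
Feb 22 is 6 days before Feb 28; 6 mod 7 = 6, so Thursday − 6 = Friday.
5719 mod 7 = 0, so 5719 days after a Friday is Friday + 0 = Friday.

Friday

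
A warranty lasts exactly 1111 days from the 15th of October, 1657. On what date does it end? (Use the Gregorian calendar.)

October 30, 1660

+365 (one year) → Oct 15, 1658 (746 left).
+365 (one year) → Oct 15, 1659 (381 left).
Oct has 31 days: +17 → Nov 1, 1659 (364 left).
Nov has 30 days: +30 → Dec 1, 1659 (334 left).
Dec has 31 days: +31 → Jan 1, 1660 (303 left).
Jan has 31 days: +31 → Feb 1, 1660 (272 left).
Feb has 29 days: +29 → Mar 1, 1660 (243 left).
Mar has 31 days: +31 → Apr 1, 1660 (212 left).
Apr has 30 days: +30 → May 1, 1660 (182 left).
May has 31 days: +31 → Jun 1, 1660 (151 left).
Jun has 30 days: +30 → Jul 1, 1660 (121 left).
Jul has 31 days: +31 → Aug 1, 1660 (90 left).
Aug has 31 days: +31 → Sep 1, 1660 (59 left).
Sep has 30 days: +30 → Oct 1, 1660 (29 left).
+29 → Oct 30, 1660.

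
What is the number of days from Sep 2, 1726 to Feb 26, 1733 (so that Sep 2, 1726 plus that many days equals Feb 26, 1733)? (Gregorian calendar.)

2369

Sep 2, 1726 → Sep 2, 1727: 365 days.
Sep 2, 1727 → Sep 2, 1728: 366 days (Feb 29, 1728 is in that span).
Sep 2, 1728 → Sep 2, 1729: 365 days.
Sep 2, 1729 → Sep 2, 1730: 365 days.
Sep 2, 1730 → Sep 2, 1731: 365 days.
Sep 2, 1731 → Sep 2, 1732: 366 days (Feb 29, 1732 is in that span).
Sep 2, 1732 → Oct 2, 1732: 30 days (September has 30).
Oct 2, 1732 → Nov 2, 1732: 31 days (October has 31).
Nov 2, 1732 → Dec 2, 1732: 30 days (November has 30).
Dec 2, 1732 → Jan 2, 1733: 31 days (December has 31).
Jan 2, 1733 → Feb 2, 1733: 31 days (January has 31).
Feb 2, 1733 → Feb 26, 1733: 24 days.
Total: 2369 days.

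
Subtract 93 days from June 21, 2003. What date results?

March 20, 2003

−21 → May 31, 2003 (end of May, 31 days; 72 left).
−31 → Apr 30, 2003 (end of Apr, 30 days; 41 left).
−30 → Mar 31, 2003 (end of Mar, 31 days; 11 left).
−11 → Mar 20, 2003.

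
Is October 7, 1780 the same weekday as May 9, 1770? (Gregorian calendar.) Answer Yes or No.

From May 9, 1770 to Oct 7, 1780 is 3804 days.
3804 mod 7 = 3, so they are different weekdays.
(May 9, 1770 is a Wednesday; Oct 7, 1780 is a Saturday.)

No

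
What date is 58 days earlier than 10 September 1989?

−10 → Aug 31, 1989 (end of Aug, 31 days; 48 left).
−31 → Jul 31, 1989 (end of Jul, 31 days; 17 left).
−17 → Jul 14, 1989.

July 14, 1989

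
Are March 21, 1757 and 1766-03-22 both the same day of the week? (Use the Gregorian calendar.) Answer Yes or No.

From Mar 21, 1757 to Mar 22, 1766 is 3288 days.
3288 mod 7 = 5, so they are different weekdays.
(Mar 21, 1757 is a Monday; Mar 22, 1766 is a Saturday.)

No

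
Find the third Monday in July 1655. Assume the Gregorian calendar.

July 19, 1655

July 1, 1655 is a Thursday.
The first Monday is therefore July 5 (4 days later).
The third Monday is 5 + 2×7 = July 19.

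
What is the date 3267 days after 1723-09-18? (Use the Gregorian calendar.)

+366 (one year; includes Feb 29, 1724) → Sep 18, 1724 (2901 left).
+365 (one year) → Sep 18, 1725 (2536 left).
+365 (one year) → Sep 18, 1726 (2171 left).
+365 (one year) → Sep 18, 1727 (1806 left).
+366 (one year; includes Feb 29, 1728) → Sep 18, 1728 (1440 left).
+365 (one year) → Sep 18, 1729 (1075 left).
+365 (one year) → Sep 18, 1730 (710 left).
+365 (one year) → Sep 18, 1731 (345 left).
Sep has 30 days: +13 → Oct 1, 1731 (332 left).
Oct has 31 days: +31 → Nov 1, 1731 (301 left).
Nov has 30 days: +30 → Dec 1, 1731 (271 left).
Dec has 31 days: +31 → Jan 1, 1732 (240 left).
Jan has 31 days: +31 → Feb 1, 1732 (209 left).
Feb has 29 days: +29 → Mar 1, 1732 (180 left).
Mar has 31 days: +31 → Apr 1, 1732 (149 left).
Apr has 30 days: +30 → May 1, 1732 (119 left).
May has 31 days: +31 → Jun 1, 1732 (88 left).
Jun has 30 days: +30 → Jul 1, 1732 (58 left).
Jul has 31 days: +31 → Aug 1, 1732 (27 left).
+27 → Aug 28, 1732.

August 28, 1732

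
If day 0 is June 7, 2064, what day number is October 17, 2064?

Jun 7, 2064 → Jul 7, 2064: 30 days (June has 30).
Jul 7, 2064 → Aug 7, 2064: 31 days (July has 31).
Aug 7, 2064 → Sep 7, 2064: 31 days (August has 31).
Sep 7, 2064 → Oct 7, 2064: 30 days (September has 30).
Oct 7, 2064 → Oct 17, 2064: 10 days.
Total: 132 days.

132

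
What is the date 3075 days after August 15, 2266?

+365 (one year) → Aug 15, 2267 (2710 left).
+366 (one year; includes Feb 29, 2268) → Aug 15, 2268 (2344 left).
+365 (one year) → Aug 15, 2269 (1979 left).
+365 (one year) → Aug 15, 2270 (1614 left).
+365 (one year) → Aug 15, 2271 (1249 left).
+366 (one year; includes Feb 29, 2272) → Aug 15, 2272 (883 left).
+365 (one year) → Aug 15, 2273 (518 left).
+365 (one year) → Aug 15, 2274 (153 left).
Aug has 31 days: +17 → Sep 1, 2274 (136 left).
Sep has 30 days: +30 → Oct 1, 2274 (106 left).
Oct has 31 days: +31 → Nov 1, 2274 (75 left).
Nov has 30 days: +30 → Dec 1, 2274 (45 left).
Dec has 31 days: +31 → Jan 1, 2275 (14 left).
+14 → Jan 15, 2275.

January 15, 2275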